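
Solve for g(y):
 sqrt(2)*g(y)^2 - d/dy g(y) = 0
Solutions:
 g(y) = -1/(C1 + sqrt(2)*y)


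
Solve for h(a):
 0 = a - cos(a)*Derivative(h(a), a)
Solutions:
 h(a) = C1 + Integral(a/cos(a), a)


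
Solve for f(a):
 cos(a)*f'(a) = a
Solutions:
 f(a) = C1 + Integral(a/cos(a), a)


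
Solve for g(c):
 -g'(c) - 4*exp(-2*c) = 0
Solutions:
 g(c) = C1 + 2*exp(-2*c)


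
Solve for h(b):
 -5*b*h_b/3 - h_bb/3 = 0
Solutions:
 h(b) = C1 + C2*erf(sqrt(10)*b/2)


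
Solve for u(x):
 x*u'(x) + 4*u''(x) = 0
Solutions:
 u(x) = C1 + C2*erf(sqrt(2)*x/4)


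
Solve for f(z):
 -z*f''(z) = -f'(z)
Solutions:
 f(z) = C1 + C2*z^2


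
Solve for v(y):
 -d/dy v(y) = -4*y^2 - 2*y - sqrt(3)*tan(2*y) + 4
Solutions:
 v(y) = C1 + 4*y^3/3 + y^2 - 4*y - sqrt(3)*log(cos(2*y))/2


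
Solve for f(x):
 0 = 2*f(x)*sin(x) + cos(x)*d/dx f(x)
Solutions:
 f(x) = C1*cos(x)^2


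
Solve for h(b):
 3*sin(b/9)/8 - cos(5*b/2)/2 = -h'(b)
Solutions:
 h(b) = C1 + sin(5*b/2)/5 + 27*cos(b/9)/8


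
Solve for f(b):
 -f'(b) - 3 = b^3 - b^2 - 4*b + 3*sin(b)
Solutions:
 f(b) = C1 - b^4/4 + b^3/3 + 2*b^2 - 3*b + 3*cos(b)


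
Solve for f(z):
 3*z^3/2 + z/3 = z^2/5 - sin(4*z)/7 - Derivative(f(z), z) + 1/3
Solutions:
 f(z) = C1 - 3*z^4/8 + z^3/15 - z^2/6 + z/3 + cos(4*z)/28


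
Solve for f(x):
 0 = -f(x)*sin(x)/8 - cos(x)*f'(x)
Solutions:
 f(x) = C1*cos(x)^(1/8)


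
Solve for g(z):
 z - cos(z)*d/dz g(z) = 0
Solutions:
 g(z) = C1 + Integral(z/cos(z), z)


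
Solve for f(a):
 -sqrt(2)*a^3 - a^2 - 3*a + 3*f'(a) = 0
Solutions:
 f(a) = C1 + sqrt(2)*a^4/12 + a^3/9 + a^2/2


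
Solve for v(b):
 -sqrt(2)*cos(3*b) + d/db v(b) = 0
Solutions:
 v(b) = C1 + sqrt(2)*sin(3*b)/3


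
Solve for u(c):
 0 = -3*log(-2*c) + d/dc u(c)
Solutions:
 u(c) = C1 + 3*c*log(-c) + 3*c*(-1 + log(2))


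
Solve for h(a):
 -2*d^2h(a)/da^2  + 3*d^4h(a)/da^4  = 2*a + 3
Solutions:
 h(a) = C1 + C2*a + C3*exp(-sqrt(6)*a/3) + C4*exp(sqrt(6)*a/3) - a^3/6 - 3*a^2/4


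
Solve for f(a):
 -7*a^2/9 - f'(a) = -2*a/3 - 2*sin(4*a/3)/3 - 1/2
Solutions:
 f(a) = C1 - 7*a^3/27 + a^2/3 + a/2 - cos(4*a/3)/2


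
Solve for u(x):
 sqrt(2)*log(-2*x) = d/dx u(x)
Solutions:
 u(x) = C1 + sqrt(2)*x*log(-x) + sqrt(2)*x*(-1 + log(2))


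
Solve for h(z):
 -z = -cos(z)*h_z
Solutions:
 h(z) = C1 + Integral(z/cos(z), z)


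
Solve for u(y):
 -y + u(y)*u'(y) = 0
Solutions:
 u(y) = -sqrt(C1 + y^2)
 u(y) = sqrt(C1 + y^2)


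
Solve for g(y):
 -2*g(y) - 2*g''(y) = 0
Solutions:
 g(y) = C1*sin(y) + C2*cos(y)


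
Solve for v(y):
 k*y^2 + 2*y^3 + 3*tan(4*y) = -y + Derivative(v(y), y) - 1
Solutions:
 v(y) = C1 + k*y^3/3 + y^4/2 + y^2/2 + y - 3*log(cos(4*y))/4


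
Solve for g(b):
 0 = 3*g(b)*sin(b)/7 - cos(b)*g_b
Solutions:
 g(b) = C1/cos(b)^(3/7)


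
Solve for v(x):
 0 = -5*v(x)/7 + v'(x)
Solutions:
 v(x) = C1*exp(5*x/7)


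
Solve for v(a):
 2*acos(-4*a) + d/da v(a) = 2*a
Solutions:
 v(a) = C1 + a^2 - 2*a*acos(-4*a) - sqrt(1 - 16*a^2)/2


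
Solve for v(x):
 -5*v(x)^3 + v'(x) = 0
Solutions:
 v(x) = -sqrt(2)*sqrt(-1/(C1 + 5*x))/2
 v(x) = sqrt(2)*sqrt(-1/(C1 + 5*x))/2


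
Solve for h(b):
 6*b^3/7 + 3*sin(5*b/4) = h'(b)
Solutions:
 h(b) = C1 + 3*b^4/14 - 12*cos(5*b/4)/5


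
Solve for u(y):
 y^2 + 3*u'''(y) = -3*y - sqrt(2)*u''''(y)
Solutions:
 u(y) = C1 + C2*y + C3*y^2 + C4*exp(-3*sqrt(2)*y/2) - y^5/180 + y^4*(-9 + 2*sqrt(2))/216 + y^3*(-4 + 9*sqrt(2))/162


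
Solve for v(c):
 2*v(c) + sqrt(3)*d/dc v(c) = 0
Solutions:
 v(c) = C1*exp(-2*sqrt(3)*c/3)


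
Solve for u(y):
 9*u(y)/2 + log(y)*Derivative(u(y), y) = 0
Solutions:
 u(y) = C1*exp(-9*li(y)/2)


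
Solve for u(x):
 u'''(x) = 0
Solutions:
 u(x) = C1 + C2*x + C3*x^2


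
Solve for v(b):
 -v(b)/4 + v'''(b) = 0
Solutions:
 v(b) = C3*exp(2^(1/3)*b/2) + (C1*sin(2^(1/3)*sqrt(3)*b/4) + C2*cos(2^(1/3)*sqrt(3)*b/4))*exp(-2^(1/3)*b/4)


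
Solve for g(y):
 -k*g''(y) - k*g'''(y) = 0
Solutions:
 g(y) = C1 + C2*y + C3*exp(-y)


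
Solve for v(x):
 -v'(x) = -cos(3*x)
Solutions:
 v(x) = C1 + sin(3*x)/3


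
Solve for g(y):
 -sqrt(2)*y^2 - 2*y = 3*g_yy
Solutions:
 g(y) = C1 + C2*y - sqrt(2)*y^4/36 - y^3/9


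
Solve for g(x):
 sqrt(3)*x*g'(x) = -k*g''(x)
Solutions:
 g(x) = C1 + C2*sqrt(k)*erf(sqrt(2)*3^(1/4)*x*sqrt(1/k)/2)


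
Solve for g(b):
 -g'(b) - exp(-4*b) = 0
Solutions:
 g(b) = C1 + exp(-4*b)/4


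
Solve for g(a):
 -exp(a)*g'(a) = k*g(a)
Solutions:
 g(a) = C1*exp(k*exp(-a))


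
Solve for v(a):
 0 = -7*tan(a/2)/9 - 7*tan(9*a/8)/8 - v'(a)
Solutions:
 v(a) = C1 + 14*log(cos(a/2))/9 + 7*log(cos(9*a/8))/9


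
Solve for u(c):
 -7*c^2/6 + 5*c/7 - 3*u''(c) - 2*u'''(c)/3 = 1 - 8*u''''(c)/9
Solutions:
 u(c) = C1 + C2*c + C3*exp(-3*c/2) + C4*exp(9*c/4) - 7*c^4/216 + 233*c^3/3402 - 3343*c^2/10206


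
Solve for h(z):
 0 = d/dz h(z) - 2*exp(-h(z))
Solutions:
 h(z) = log(C1 + 2*z)


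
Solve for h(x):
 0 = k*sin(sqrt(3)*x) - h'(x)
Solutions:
 h(x) = C1 - sqrt(3)*k*cos(sqrt(3)*x)/3


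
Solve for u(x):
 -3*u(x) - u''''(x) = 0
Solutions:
 u(x) = (C1*sin(sqrt(2)*3^(1/4)*x/2) + C2*cos(sqrt(2)*3^(1/4)*x/2))*exp(-sqrt(2)*3^(1/4)*x/2) + (C3*sin(sqrt(2)*3^(1/4)*x/2) + C4*cos(sqrt(2)*3^(1/4)*x/2))*exp(sqrt(2)*3^(1/4)*x/2)


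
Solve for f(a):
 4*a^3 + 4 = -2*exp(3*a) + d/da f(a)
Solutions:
 f(a) = C1 + a^4 + 4*a + 2*exp(3*a)/3


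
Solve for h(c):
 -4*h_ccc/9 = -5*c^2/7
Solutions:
 h(c) = C1 + C2*c + C3*c^2 + 3*c^5/112


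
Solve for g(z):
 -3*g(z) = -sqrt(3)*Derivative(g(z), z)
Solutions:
 g(z) = C1*exp(sqrt(3)*z)


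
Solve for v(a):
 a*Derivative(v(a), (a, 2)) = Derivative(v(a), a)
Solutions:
 v(a) = C1 + C2*a^2


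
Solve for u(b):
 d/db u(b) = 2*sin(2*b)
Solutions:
 u(b) = C1 - cos(2*b)


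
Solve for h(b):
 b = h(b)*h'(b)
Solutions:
 h(b) = -sqrt(C1 + b^2)
 h(b) = sqrt(C1 + b^2)


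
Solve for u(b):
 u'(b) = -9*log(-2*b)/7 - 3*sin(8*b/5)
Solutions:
 u(b) = C1 - 9*b*log(-b)/7 - 9*b*log(2)/7 + 9*b/7 + 15*cos(8*b/5)/8


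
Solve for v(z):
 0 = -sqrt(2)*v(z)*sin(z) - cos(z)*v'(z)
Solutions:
 v(z) = C1*cos(z)^(sqrt(2))


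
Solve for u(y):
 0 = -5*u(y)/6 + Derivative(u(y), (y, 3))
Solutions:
 u(y) = C3*exp(5^(1/3)*6^(2/3)*y/6) + (C1*sin(2^(2/3)*3^(1/6)*5^(1/3)*y/4) + C2*cos(2^(2/3)*3^(1/6)*5^(1/3)*y/4))*exp(-5^(1/3)*6^(2/3)*y/12)


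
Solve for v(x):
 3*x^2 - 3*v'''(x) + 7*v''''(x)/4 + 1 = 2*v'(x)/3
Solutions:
 v(x) = C1 + C2*exp(x*(-6^(2/3)*(7*sqrt(145) + 97)^(1/3) - 24*6^(1/3)/(7*sqrt(145) + 97)^(1/3) + 24)/42)*sin(2^(1/3)*3^(1/6)*x*(-2^(1/3)*(7*sqrt(145) + 97)^(1/3) + 8*3^(2/3)/(7*sqrt(145) + 97)^(1/3))/14) + C3*exp(x*(-6^(2/3)*(7*sqrt(145) + 97)^(1/3) - 24*6^(1/3)/(7*sqrt(145) + 97)^(1/3) + 24)/42)*cos(2^(1/3)*3^(1/6)*x*(-2^(1/3)*(7*sqrt(145) + 97)^(1/3) + 8*3^(2/3)/(7*sqrt(145) + 97)^(1/3))/14) + C4*exp(x*(24*6^(1/3)/(7*sqrt(145) + 97)^(1/3) + 12 + 6^(2/3)*(7*sqrt(145) + 97)^(1/3))/21) + 3*x^3/2 - 39*x


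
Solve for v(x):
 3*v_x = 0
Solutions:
 v(x) = C1


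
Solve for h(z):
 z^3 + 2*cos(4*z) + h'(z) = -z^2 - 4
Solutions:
 h(z) = C1 - z^4/4 - z^3/3 - 4*z - sin(4*z)/2


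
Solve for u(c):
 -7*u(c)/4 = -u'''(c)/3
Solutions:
 u(c) = C3*exp(42^(1/3)*c/2) + (C1*sin(14^(1/3)*3^(5/6)*c/4) + C2*cos(14^(1/3)*3^(5/6)*c/4))*exp(-42^(1/3)*c/4)


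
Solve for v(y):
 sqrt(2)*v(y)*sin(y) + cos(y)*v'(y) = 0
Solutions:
 v(y) = C1*cos(y)^(sqrt(2))


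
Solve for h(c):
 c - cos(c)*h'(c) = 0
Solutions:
 h(c) = C1 + Integral(c/cos(c), c)


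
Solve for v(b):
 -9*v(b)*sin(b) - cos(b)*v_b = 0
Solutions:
 v(b) = C1*cos(b)^9


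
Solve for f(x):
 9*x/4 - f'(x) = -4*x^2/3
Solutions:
 f(x) = C1 + 4*x^3/9 + 9*x^2/8


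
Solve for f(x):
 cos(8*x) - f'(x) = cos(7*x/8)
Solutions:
 f(x) = C1 - 8*sin(7*x/8)/7 + sin(8*x)/8


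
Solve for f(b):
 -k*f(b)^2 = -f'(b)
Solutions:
 f(b) = -1/(C1 + b*k)


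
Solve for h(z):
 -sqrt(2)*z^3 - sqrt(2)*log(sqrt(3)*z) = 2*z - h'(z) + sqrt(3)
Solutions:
 h(z) = C1 + sqrt(2)*z^4/4 + z^2 + sqrt(2)*z*log(z) - sqrt(2)*z + sqrt(2)*z*log(3)/2 + sqrt(3)*z


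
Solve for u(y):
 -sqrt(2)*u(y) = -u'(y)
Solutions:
 u(y) = C1*exp(sqrt(2)*y)


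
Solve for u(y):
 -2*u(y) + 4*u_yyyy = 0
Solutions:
 u(y) = C1*exp(-2^(3/4)*y/2) + C2*exp(2^(3/4)*y/2) + C3*sin(2^(3/4)*y/2) + C4*cos(2^(3/4)*y/2)


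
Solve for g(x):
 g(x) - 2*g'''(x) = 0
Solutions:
 g(x) = C3*exp(2^(2/3)*x/2) + (C1*sin(2^(2/3)*sqrt(3)*x/4) + C2*cos(2^(2/3)*sqrt(3)*x/4))*exp(-2^(2/3)*x/4)


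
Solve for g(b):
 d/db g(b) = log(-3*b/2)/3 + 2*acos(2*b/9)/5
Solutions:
 g(b) = C1 + b*log(-b)/3 + 2*b*acos(2*b/9)/5 - b/3 - b*log(2)/3 + b*log(3)/3 - sqrt(81 - 4*b^2)/5


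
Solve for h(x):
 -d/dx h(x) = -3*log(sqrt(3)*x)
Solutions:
 h(x) = C1 + 3*x*log(x) - 3*x + 3*x*log(3)/2


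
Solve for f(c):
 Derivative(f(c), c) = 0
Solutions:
 f(c) = C1


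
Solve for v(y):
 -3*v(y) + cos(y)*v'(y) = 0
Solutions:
 v(y) = C1*(sin(y) + 1)^(3/2)/(sin(y) - 1)^(3/2)


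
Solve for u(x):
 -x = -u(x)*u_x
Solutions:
 u(x) = -sqrt(C1 + x^2)
 u(x) = sqrt(C1 + x^2)


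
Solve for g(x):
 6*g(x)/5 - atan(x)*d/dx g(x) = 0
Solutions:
 g(x) = C1*exp(6*Integral(1/atan(x), x)/5)


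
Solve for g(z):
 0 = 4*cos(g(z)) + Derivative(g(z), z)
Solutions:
 g(z) = pi - asin((C1 + exp(8*z))/(C1 - exp(8*z)))
 g(z) = asin((C1 + exp(8*z))/(C1 - exp(8*z)))


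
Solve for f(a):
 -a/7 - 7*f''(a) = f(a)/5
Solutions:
 f(a) = C1*sin(sqrt(35)*a/35) + C2*cos(sqrt(35)*a/35) - 5*a/7


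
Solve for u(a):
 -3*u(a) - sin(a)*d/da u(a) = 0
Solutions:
 u(a) = C1*(cos(a) + 1)^(3/2)/(cos(a) - 1)^(3/2)


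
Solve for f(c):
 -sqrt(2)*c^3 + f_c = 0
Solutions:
 f(c) = C1 + sqrt(2)*c^4/4


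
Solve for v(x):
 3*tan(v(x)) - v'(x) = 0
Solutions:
 v(x) = pi - asin(C1*exp(3*x))
 v(x) = asin(C1*exp(3*x))


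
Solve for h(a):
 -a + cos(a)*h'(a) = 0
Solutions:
 h(a) = C1 + Integral(a/cos(a), a)


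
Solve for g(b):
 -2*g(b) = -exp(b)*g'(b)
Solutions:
 g(b) = C1*exp(-2*exp(-b))


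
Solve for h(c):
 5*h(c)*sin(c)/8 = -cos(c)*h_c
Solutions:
 h(c) = C1*cos(c)^(5/8)


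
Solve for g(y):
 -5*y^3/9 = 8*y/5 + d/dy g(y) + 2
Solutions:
 g(y) = C1 - 5*y^4/36 - 4*y^2/5 - 2*y


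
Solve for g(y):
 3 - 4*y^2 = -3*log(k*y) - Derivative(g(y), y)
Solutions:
 g(y) = C1 + 4*y^3/3 - 3*y*log(k*y)


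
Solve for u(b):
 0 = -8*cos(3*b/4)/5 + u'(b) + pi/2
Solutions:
 u(b) = C1 - pi*b/2 + 32*sin(3*b/4)/15


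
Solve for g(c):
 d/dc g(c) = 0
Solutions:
 g(c) = C1


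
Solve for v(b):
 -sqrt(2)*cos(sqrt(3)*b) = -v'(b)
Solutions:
 v(b) = C1 + sqrt(6)*sin(sqrt(3)*b)/3


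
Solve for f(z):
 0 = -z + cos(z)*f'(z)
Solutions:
 f(z) = C1 + Integral(z/cos(z), z)


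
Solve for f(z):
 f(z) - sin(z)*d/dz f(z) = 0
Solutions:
 f(z) = C1*sqrt(cos(z) - 1)/sqrt(cos(z) + 1)


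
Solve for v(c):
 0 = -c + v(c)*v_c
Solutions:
 v(c) = -sqrt(C1 + c^2)
 v(c) = sqrt(C1 + c^2)


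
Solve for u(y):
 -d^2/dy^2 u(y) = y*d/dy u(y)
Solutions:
 u(y) = C1 + C2*erf(sqrt(2)*y/2)


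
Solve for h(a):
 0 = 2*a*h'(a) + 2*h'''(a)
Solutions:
 h(a) = C1 + Integral(C2*airyai(-a) + C3*airybi(-a), a)


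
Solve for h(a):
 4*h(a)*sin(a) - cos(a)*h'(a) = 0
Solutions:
 h(a) = C1/cos(a)^4


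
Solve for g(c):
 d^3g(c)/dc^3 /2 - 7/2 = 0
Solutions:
 g(c) = C1 + C2*c + C3*c^2 + 7*c^3/6


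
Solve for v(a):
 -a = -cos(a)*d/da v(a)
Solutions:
 v(a) = C1 + Integral(a/cos(a), a)


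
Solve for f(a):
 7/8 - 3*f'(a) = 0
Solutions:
 f(a) = C1 + 7*a/24


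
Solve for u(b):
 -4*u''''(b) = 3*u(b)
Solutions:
 u(b) = (C1*sin(3^(1/4)*b/2) + C2*cos(3^(1/4)*b/2))*exp(-3^(1/4)*b/2) + (C3*sin(3^(1/4)*b/2) + C4*cos(3^(1/4)*b/2))*exp(3^(1/4)*b/2)


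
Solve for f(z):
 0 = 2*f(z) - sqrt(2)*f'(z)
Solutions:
 f(z) = C1*exp(sqrt(2)*z)


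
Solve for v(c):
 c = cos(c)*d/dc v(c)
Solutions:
 v(c) = C1 + Integral(c/cos(c), c)


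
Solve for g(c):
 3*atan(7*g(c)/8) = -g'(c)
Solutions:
 Integral(1/atan(7*_y/8), (_y, g(c))) = C1 - 3*c


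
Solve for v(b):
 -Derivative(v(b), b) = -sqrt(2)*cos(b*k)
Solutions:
 v(b) = C1 + sqrt(2)*sin(b*k)/k


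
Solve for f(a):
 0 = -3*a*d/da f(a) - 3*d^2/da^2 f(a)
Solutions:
 f(a) = C1 + C2*erf(sqrt(2)*a/2)


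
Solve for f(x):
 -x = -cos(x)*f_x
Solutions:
 f(x) = C1 + Integral(x/cos(x), x)


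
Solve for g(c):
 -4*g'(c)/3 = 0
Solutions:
 g(c) = C1


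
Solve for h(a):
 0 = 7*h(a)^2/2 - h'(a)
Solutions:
 h(a) = -2/(C1 + 7*a)


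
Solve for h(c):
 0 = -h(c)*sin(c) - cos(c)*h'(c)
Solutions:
 h(c) = C1*cos(c)


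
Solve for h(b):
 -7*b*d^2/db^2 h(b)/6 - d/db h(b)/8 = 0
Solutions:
 h(b) = C1 + C2*b^(25/28)


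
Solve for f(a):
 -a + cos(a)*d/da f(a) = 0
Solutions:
 f(a) = C1 + Integral(a/cos(a), a)


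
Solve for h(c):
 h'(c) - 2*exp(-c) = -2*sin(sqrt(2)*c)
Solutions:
 h(c) = C1 + sqrt(2)*cos(sqrt(2)*c) - 2*exp(-c)


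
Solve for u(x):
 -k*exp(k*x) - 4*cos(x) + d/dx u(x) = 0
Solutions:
 u(x) = C1 + exp(k*x) + 4*sin(x)


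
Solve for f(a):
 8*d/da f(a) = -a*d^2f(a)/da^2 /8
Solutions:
 f(a) = C1 + C2/a^63


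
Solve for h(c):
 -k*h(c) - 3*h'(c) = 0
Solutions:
 h(c) = C1*exp(-c*k/3)


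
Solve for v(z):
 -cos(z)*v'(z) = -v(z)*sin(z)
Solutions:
 v(z) = C1/cos(z)


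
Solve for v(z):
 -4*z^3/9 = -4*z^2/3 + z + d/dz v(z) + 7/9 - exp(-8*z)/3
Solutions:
 v(z) = C1 - z^4/9 + 4*z^3/9 - z^2/2 - 7*z/9 - exp(-8*z)/24


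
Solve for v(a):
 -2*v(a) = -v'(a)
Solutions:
 v(a) = C1*exp(2*a)


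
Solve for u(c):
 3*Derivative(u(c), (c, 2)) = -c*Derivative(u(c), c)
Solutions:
 u(c) = C1 + C2*erf(sqrt(6)*c/6)


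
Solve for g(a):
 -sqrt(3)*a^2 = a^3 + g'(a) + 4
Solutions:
 g(a) = C1 - a^4/4 - sqrt(3)*a^3/3 - 4*a


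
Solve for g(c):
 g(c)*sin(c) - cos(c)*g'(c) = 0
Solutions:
 g(c) = C1/cos(c)


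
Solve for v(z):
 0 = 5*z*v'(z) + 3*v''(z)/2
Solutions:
 v(z) = C1 + C2*erf(sqrt(15)*z/3)


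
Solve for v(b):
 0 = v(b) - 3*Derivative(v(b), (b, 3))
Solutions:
 v(b) = C3*exp(3^(2/3)*b/3) + (C1*sin(3^(1/6)*b/2) + C2*cos(3^(1/6)*b/2))*exp(-3^(2/3)*b/6)


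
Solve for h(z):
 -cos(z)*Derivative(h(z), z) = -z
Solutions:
 h(z) = C1 + Integral(z/cos(z), z)


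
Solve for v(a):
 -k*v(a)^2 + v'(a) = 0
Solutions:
 v(a) = -1/(C1 + a*k)


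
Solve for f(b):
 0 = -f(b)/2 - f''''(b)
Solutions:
 f(b) = (C1*sin(2^(1/4)*b/2) + C2*cos(2^(1/4)*b/2))*exp(-2^(1/4)*b/2) + (C3*sin(2^(1/4)*b/2) + C4*cos(2^(1/4)*b/2))*exp(2^(1/4)*b/2)


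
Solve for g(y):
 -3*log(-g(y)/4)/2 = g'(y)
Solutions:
 2*Integral(1/(log(-_y) - 2*log(2)), (_y, g(y)))/3 = C1 - y


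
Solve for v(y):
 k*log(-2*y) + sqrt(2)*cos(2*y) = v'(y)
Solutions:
 v(y) = C1 + k*y*(log(-y) - 1) + k*y*log(2) + sqrt(2)*sin(2*y)/2


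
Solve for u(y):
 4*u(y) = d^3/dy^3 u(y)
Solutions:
 u(y) = C3*exp(2^(2/3)*y) + (C1*sin(2^(2/3)*sqrt(3)*y/2) + C2*cos(2^(2/3)*sqrt(3)*y/2))*exp(-2^(2/3)*y/2)


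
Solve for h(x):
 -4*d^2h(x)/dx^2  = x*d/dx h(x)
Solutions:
 h(x) = C1 + C2*erf(sqrt(2)*x/4)


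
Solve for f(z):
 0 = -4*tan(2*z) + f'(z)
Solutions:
 f(z) = C1 - 2*log(cos(2*z))


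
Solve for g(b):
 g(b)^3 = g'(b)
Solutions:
 g(b) = -sqrt(2)*sqrt(-1/(C1 + b))/2
 g(b) = sqrt(2)*sqrt(-1/(C1 + b))/2


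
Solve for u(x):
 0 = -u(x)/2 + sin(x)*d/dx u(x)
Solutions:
 u(x) = C1*(cos(x) - 1)^(1/4)/(cos(x) + 1)^(1/4)


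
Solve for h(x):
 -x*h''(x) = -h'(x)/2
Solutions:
 h(x) = C1 + C2*x^(3/2)


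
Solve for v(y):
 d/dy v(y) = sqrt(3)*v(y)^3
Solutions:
 v(y) = -sqrt(2)*sqrt(-1/(C1 + sqrt(3)*y))/2
 v(y) = sqrt(2)*sqrt(-1/(C1 + sqrt(3)*y))/2


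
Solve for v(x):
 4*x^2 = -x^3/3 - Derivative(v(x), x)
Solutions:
 v(x) = C1 - x^4/12 - 4*x^3/3


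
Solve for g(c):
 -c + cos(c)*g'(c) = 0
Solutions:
 g(c) = C1 + Integral(c/cos(c), c)


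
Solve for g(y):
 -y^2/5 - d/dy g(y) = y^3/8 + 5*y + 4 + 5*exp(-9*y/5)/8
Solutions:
 g(y) = C1 - y^4/32 - y^3/15 - 5*y^2/2 - 4*y + 25*exp(-9*y/5)/72


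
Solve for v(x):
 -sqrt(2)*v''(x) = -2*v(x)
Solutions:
 v(x) = C1*exp(-2^(1/4)*x) + C2*exp(2^(1/4)*x)


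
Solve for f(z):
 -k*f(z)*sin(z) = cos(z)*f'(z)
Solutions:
 f(z) = C1*exp(k*log(cos(z)))


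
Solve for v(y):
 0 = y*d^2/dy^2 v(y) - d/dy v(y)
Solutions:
 v(y) = C1 + C2*y^2


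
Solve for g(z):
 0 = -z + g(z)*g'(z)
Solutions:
 g(z) = -sqrt(C1 + z^2)
 g(z) = sqrt(C1 + z^2)


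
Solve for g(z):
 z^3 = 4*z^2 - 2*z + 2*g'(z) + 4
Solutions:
 g(z) = C1 + z^4/8 - 2*z^3/3 + z^2/2 - 2*z


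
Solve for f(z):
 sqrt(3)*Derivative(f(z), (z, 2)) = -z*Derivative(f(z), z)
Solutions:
 f(z) = C1 + C2*erf(sqrt(2)*3^(3/4)*z/6)


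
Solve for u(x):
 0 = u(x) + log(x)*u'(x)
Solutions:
 u(x) = C1*exp(-li(x))


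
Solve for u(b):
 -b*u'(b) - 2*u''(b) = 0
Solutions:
 u(b) = C1 + C2*erf(b/2)


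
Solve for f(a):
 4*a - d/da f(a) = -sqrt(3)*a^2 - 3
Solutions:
 f(a) = C1 + sqrt(3)*a^3/3 + 2*a^2 + 3*a


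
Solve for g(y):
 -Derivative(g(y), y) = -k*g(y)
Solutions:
 g(y) = C1*exp(k*y)


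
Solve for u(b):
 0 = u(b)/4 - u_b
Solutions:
 u(b) = C1*exp(b/4)


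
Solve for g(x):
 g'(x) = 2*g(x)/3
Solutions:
 g(x) = C1*exp(2*x/3)


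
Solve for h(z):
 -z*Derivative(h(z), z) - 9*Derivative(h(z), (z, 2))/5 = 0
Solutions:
 h(z) = C1 + C2*erf(sqrt(10)*z/6)


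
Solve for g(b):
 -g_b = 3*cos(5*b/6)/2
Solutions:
 g(b) = C1 - 9*sin(5*b/6)/5


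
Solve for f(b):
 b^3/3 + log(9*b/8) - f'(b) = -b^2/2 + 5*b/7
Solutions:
 f(b) = C1 + b^4/12 + b^3/6 - 5*b^2/14 + b*log(b) - b + b*log(9/8)


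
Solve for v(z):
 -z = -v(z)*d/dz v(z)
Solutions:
 v(z) = -sqrt(C1 + z^2)
 v(z) = sqrt(C1 + z^2)


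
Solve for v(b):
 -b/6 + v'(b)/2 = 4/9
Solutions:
 v(b) = C1 + b^2/6 + 8*b/9


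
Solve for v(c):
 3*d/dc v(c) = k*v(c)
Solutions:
 v(c) = C1*exp(c*k/3)


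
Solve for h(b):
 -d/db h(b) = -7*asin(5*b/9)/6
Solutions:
 h(b) = C1 + 7*b*asin(5*b/9)/6 + 7*sqrt(81 - 25*b^2)/30


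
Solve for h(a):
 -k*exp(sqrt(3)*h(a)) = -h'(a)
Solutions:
 h(a) = sqrt(3)*(2*log(-1/(C1 + a*k)) - log(3))/6


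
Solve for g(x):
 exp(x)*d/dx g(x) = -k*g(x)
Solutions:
 g(x) = C1*exp(k*exp(-x))


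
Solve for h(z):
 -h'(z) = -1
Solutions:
 h(z) = C1 + z


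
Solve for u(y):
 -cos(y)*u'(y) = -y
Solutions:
 u(y) = C1 + Integral(y/cos(y), y)


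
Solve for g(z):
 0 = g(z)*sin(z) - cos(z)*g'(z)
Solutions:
 g(z) = C1/cos(z)


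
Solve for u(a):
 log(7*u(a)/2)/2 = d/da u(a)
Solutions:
 2*Integral(1/(-log(_y) - log(7) + log(2)), (_y, u(a))) = C1 - a


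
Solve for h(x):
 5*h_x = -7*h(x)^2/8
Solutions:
 h(x) = 40/(C1 + 7*x)


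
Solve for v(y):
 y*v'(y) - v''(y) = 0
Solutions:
 v(y) = C1 + C2*erfi(sqrt(2)*y/2)


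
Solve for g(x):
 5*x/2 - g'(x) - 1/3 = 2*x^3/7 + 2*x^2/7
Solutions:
 g(x) = C1 - x^4/14 - 2*x^3/21 + 5*x^2/4 - x/3


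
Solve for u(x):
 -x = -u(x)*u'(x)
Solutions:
 u(x) = -sqrt(C1 + x^2)
 u(x) = sqrt(C1 + x^2)


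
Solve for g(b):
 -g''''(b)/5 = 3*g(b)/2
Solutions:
 g(b) = (C1*sin(30^(1/4)*b/2) + C2*cos(30^(1/4)*b/2))*exp(-30^(1/4)*b/2) + (C3*sin(30^(1/4)*b/2) + C4*cos(30^(1/4)*b/2))*exp(30^(1/4)*b/2)


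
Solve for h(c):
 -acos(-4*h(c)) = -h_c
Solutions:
 Integral(1/acos(-4*_y), (_y, h(c))) = C1 + c


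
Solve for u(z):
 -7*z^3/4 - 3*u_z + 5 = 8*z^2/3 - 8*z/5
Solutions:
 u(z) = C1 - 7*z^4/48 - 8*z^3/27 + 4*z^2/15 + 5*z/3


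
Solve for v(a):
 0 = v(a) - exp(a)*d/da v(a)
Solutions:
 v(a) = C1*exp(-exp(-a))


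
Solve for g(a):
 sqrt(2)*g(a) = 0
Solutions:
 g(a) = 0


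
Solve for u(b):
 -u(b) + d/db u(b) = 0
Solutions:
 u(b) = C1*exp(b)


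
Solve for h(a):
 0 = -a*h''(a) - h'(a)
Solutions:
 h(a) = C1 + C2*log(a)


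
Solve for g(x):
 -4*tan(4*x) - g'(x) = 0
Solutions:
 g(x) = C1 + log(cos(4*x))


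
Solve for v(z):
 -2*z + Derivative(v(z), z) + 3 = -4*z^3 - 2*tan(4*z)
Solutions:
 v(z) = C1 - z^4 + z^2 - 3*z + log(cos(4*z))/2


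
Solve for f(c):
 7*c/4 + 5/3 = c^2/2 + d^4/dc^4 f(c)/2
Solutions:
 f(c) = C1 + C2*c + C3*c^2 + C4*c^3 - c^6/360 + 7*c^5/240 + 5*c^4/36


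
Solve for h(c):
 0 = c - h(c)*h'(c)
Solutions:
 h(c) = -sqrt(C1 + c^2)
 h(c) = sqrt(C1 + c^2)


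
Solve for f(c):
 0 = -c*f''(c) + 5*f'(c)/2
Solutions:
 f(c) = C1 + C2*c^(7/2)


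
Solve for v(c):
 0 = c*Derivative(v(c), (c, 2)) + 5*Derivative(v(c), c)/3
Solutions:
 v(c) = C1 + C2/c^(2/3)


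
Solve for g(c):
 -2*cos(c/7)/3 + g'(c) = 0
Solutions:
 g(c) = C1 + 14*sin(c/7)/3


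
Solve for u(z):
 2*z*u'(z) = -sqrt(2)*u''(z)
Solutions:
 u(z) = C1 + C2*erf(2^(3/4)*z/2)


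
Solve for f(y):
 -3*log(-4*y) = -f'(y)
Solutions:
 f(y) = C1 + 3*y*log(-y) + 3*y*(-1 + 2*log(2))


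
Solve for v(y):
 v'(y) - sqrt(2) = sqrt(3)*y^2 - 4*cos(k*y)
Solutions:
 v(y) = C1 + sqrt(3)*y^3/3 + sqrt(2)*y - 4*sin(k*y)/k


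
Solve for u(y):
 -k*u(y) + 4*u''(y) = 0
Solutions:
 u(y) = C1*exp(-sqrt(k)*y/2) + C2*exp(sqrt(k)*y/2)


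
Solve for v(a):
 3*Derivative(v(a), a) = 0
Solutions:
 v(a) = C1


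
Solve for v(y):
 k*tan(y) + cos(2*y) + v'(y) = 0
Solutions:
 v(y) = C1 + k*log(cos(y)) - sin(2*y)/2


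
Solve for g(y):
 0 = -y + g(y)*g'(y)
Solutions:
 g(y) = -sqrt(C1 + y^2)
 g(y) = sqrt(C1 + y^2)


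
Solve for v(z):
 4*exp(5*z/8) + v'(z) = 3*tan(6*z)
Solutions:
 v(z) = C1 - 32*exp(5*z/8)/5 - log(cos(6*z))/2


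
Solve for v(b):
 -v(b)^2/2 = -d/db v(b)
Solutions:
 v(b) = -2/(C1 + b)


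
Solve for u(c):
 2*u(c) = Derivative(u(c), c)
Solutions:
 u(c) = C1*exp(2*c)


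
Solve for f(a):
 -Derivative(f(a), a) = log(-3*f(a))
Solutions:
 Integral(1/(log(-_y) + log(3)), (_y, f(a))) = C1 - a


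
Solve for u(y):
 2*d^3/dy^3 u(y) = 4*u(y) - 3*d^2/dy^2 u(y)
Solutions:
 u(y) = C1*exp(-y*((4*sqrt(3) + 7)^(-1/3) + 2 + (4*sqrt(3) + 7)^(1/3))/4)*sin(sqrt(3)*y*(-(4*sqrt(3) + 7)^(1/3) + (4*sqrt(3) + 7)^(-1/3))/4) + C2*exp(-y*((4*sqrt(3) + 7)^(-1/3) + 2 + (4*sqrt(3) + 7)^(1/3))/4)*cos(sqrt(3)*y*(-(4*sqrt(3) + 7)^(1/3) + (4*sqrt(3) + 7)^(-1/3))/4) + C3*exp(y*(-1 + (4*sqrt(3) + 7)^(-1/3) + (4*sqrt(3) + 7)^(1/3))/2)


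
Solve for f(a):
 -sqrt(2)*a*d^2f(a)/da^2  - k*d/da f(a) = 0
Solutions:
 f(a) = C1 + a^(-sqrt(2)*re(k)/2 + 1)*(C2*sin(sqrt(2)*log(a)*Abs(im(k))/2) + C3*cos(sqrt(2)*log(a)*im(k)/2))


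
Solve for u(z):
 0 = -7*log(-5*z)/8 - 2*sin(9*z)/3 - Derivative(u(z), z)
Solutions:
 u(z) = C1 - 7*z*log(-z)/8 - 7*z*log(5)/8 + 7*z/8 + 2*cos(9*z)/27


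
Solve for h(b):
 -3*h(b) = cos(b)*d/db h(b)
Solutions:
 h(b) = C1*(sin(b) - 1)^(3/2)/(sin(b) + 1)^(3/2)


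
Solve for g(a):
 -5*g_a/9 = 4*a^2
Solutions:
 g(a) = C1 - 12*a^3/5


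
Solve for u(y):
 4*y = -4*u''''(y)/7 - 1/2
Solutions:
 u(y) = C1 + C2*y + C3*y^2 + C4*y^3 - 7*y^5/120 - 7*y^4/192


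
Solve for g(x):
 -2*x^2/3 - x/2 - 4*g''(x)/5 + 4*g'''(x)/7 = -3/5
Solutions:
 g(x) = C1 + C2*x + C3*exp(7*x/5) - 5*x^4/72 - 305*x^3/1008 - 643*x^2/2352


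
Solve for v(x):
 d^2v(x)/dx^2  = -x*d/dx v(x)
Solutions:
 v(x) = C1 + C2*erf(sqrt(2)*x/2)


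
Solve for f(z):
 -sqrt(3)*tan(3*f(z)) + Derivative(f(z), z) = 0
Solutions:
 f(z) = -asin(C1*exp(3*sqrt(3)*z))/3 + pi/3
 f(z) = asin(C1*exp(3*sqrt(3)*z))/3


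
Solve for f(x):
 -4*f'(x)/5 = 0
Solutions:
 f(x) = C1


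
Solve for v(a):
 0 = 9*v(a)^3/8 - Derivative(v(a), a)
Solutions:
 v(a) = -2*sqrt(-1/(C1 + 9*a))
 v(a) = 2*sqrt(-1/(C1 + 9*a))


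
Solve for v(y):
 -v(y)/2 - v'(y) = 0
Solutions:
 v(y) = C1*exp(-y/2)


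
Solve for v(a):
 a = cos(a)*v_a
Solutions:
 v(a) = C1 + Integral(a/cos(a), a)


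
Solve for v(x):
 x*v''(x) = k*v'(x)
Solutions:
 v(x) = C1 + x^(re(k) + 1)*(C2*sin(log(x)*Abs(im(k))) + C3*cos(log(x)*im(k)))


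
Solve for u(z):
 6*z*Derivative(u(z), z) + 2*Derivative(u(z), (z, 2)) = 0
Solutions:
 u(z) = C1 + C2*erf(sqrt(6)*z/2)


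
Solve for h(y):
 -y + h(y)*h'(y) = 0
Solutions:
 h(y) = -sqrt(C1 + y^2)
 h(y) = sqrt(C1 + y^2)


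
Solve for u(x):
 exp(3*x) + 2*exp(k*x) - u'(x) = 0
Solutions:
 u(x) = C1 + exp(3*x)/3 + 2*exp(k*x)/k


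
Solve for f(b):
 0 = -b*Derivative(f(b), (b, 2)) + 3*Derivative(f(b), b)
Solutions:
 f(b) = C1 + C2*b^4


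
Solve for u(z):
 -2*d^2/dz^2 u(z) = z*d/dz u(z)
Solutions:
 u(z) = C1 + C2*erf(z/2)


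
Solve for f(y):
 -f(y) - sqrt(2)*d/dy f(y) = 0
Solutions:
 f(y) = C1*exp(-sqrt(2)*y/2)


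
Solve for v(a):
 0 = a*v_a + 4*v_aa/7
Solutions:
 v(a) = C1 + C2*erf(sqrt(14)*a/4)


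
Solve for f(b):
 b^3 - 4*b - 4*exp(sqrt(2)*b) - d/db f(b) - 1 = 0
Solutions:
 f(b) = C1 + b^4/4 - 2*b^2 - b - 2*sqrt(2)*exp(sqrt(2)*b)


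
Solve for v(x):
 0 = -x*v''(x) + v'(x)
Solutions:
 v(x) = C1 + C2*x^2


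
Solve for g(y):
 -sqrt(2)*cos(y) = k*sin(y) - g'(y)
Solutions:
 g(y) = C1 - k*cos(y) + sqrt(2)*sin(y)


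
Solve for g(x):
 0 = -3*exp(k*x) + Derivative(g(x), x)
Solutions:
 g(x) = C1 + 3*exp(k*x)/k


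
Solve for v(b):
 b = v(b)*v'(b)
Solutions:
 v(b) = -sqrt(C1 + b^2)
 v(b) = sqrt(C1 + b^2)


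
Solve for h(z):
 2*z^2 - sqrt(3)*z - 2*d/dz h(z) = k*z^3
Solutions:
 h(z) = C1 - k*z^4/8 + z^3/3 - sqrt(3)*z^2/4


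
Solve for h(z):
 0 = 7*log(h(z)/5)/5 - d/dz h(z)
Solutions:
 5*Integral(1/(-log(_y) + log(5)), (_y, h(z)))/7 = C1 - z


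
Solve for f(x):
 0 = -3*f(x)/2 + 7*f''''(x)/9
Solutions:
 f(x) = C1*exp(-42^(3/4)*x/14) + C2*exp(42^(3/4)*x/14) + C3*sin(42^(3/4)*x/14) + C4*cos(42^(3/4)*x/14)


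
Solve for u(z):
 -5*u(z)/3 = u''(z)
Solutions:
 u(z) = C1*sin(sqrt(15)*z/3) + C2*cos(sqrt(15)*z/3)


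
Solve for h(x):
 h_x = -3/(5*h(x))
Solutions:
 h(x) = -sqrt(C1 - 30*x)/5
 h(x) = sqrt(C1 - 30*x)/5


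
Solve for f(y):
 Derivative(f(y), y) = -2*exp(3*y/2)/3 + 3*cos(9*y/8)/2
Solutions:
 f(y) = C1 - 4*exp(3*y/2)/9 + 4*sin(9*y/8)/3


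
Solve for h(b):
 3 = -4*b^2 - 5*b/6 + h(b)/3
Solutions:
 h(b) = 12*b^2 + 5*b/2 + 9


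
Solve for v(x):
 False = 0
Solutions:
 v(x) = C1 + zoo*x + 5*log(cos(x))/8


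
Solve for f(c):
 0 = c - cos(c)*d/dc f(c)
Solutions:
 f(c) = C1 + Integral(c/cos(c), c)


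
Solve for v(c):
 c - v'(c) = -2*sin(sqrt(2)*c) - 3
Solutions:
 v(c) = C1 + c^2/2 + 3*c - sqrt(2)*cos(sqrt(2)*c)


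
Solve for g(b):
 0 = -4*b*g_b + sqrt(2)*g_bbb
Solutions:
 g(b) = C1 + Integral(C2*airyai(sqrt(2)*b) + C3*airybi(sqrt(2)*b), b)


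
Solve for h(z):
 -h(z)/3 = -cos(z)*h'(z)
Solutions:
 h(z) = C1*(sin(z) + 1)^(1/6)/(sin(z) - 1)^(1/6)


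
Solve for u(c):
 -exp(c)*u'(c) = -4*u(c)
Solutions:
 u(c) = C1*exp(-4*exp(-c))


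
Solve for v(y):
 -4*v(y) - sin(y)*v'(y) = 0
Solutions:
 v(y) = C1*(cos(y)^2 + 2*cos(y) + 1)/(cos(y)^2 - 2*cos(y) + 1)


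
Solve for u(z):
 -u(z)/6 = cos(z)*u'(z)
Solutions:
 u(z) = C1*(sin(z) - 1)^(1/12)/(sin(z) + 1)^(1/12)


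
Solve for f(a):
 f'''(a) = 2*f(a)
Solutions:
 f(a) = C3*exp(2^(1/3)*a) + (C1*sin(2^(1/3)*sqrt(3)*a/2) + C2*cos(2^(1/3)*sqrt(3)*a/2))*exp(-2^(1/3)*a/2)


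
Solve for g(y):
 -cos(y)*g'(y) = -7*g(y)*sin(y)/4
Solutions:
 g(y) = C1/cos(y)^(7/4)


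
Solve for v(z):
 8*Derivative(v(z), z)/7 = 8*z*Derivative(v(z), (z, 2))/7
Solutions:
 v(z) = C1 + C2*z^2


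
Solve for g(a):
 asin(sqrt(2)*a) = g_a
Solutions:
 g(a) = C1 + a*asin(sqrt(2)*a) + sqrt(2)*sqrt(1 - 2*a^2)/2


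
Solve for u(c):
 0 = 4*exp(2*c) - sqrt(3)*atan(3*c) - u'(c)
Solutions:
 u(c) = C1 - sqrt(3)*(c*atan(3*c) - log(9*c^2 + 1)/6) + 2*exp(2*c)


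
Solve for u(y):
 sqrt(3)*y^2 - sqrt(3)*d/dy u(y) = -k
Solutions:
 u(y) = C1 + sqrt(3)*k*y/3 + y^3/3


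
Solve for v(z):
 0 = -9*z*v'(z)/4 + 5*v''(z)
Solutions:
 v(z) = C1 + C2*erfi(3*sqrt(10)*z/20)


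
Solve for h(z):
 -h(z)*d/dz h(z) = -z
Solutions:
 h(z) = -sqrt(C1 + z^2)
 h(z) = sqrt(C1 + z^2)


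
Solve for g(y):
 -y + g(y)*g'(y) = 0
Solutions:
 g(y) = -sqrt(C1 + y^2)
 g(y) = sqrt(C1 + y^2)


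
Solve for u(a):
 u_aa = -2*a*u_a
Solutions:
 u(a) = C1 + C2*erf(a)


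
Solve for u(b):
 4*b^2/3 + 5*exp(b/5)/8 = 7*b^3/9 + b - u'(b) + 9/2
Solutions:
 u(b) = C1 + 7*b^4/36 - 4*b^3/9 + b^2/2 + 9*b/2 - 25*exp(b/5)/8


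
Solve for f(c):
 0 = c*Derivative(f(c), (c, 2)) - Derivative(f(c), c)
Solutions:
 f(c) = C1 + C2*c^2


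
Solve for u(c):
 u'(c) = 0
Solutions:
 u(c) = C1


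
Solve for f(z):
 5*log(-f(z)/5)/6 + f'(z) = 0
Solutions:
 6*Integral(1/(log(-_y) - log(5)), (_y, f(z)))/5 = C1 - z


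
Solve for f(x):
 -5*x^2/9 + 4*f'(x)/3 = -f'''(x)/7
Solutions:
 f(x) = C1 + C2*sin(2*sqrt(21)*x/3) + C3*cos(2*sqrt(21)*x/3) + 5*x^3/36 - 5*x/56


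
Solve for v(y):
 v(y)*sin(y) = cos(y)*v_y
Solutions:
 v(y) = C1/cos(y)


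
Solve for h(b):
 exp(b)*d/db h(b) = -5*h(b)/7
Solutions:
 h(b) = C1*exp(5*exp(-b)/7)


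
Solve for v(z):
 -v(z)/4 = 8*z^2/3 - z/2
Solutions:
 v(z) = 2*z*(3 - 16*z)/3


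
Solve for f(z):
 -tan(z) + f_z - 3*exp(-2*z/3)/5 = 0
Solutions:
 f(z) = C1 + log(tan(z)^2 + 1)/2 - 9*exp(-2*z/3)/10


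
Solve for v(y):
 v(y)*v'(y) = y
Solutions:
 v(y) = -sqrt(C1 + y^2)
 v(y) = sqrt(C1 + y^2)


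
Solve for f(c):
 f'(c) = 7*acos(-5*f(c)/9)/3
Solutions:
 Integral(1/acos(-5*_y/9), (_y, f(c))) = C1 + 7*c/3


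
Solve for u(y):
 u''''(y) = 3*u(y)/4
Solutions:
 u(y) = C1*exp(-sqrt(2)*3^(1/4)*y/2) + C2*exp(sqrt(2)*3^(1/4)*y/2) + C3*sin(sqrt(2)*3^(1/4)*y/2) + C4*cos(sqrt(2)*3^(1/4)*y/2)


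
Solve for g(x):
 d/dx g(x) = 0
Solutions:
 g(x) = C1


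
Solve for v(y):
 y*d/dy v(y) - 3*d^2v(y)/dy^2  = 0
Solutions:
 v(y) = C1 + C2*erfi(sqrt(6)*y/6)


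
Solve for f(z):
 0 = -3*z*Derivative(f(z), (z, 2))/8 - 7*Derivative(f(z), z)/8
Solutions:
 f(z) = C1 + C2/z^(4/3)


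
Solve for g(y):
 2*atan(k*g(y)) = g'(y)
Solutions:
 Integral(1/atan(_y*k), (_y, g(y))) = C1 + 2*y


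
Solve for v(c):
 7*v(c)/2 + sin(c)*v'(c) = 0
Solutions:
 v(c) = C1*(cos(c) + 1)^(7/4)/(cos(c) - 1)^(7/4)


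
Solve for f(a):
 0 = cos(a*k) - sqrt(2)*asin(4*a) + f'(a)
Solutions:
 f(a) = C1 + sqrt(2)*(a*asin(4*a) + sqrt(1 - 16*a^2)/4) - Piecewise((sin(a*k)/k, Ne(k, 0)), (a, True))


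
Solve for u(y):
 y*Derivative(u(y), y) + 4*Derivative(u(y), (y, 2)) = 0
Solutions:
 u(y) = C1 + C2*erf(sqrt(2)*y/4)


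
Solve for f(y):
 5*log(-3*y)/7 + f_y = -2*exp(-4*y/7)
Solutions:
 f(y) = C1 - 5*y*log(-y)/7 + 5*y*(1 - log(3))/7 + 7*exp(-4*y/7)/2


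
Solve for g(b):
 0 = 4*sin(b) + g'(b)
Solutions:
 g(b) = C1 + 4*cos(b)


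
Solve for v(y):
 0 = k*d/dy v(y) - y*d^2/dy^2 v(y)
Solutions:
 v(y) = C1 + y^(re(k) + 1)*(C2*sin(log(y)*Abs(im(k))) + C3*cos(log(y)*im(k)))


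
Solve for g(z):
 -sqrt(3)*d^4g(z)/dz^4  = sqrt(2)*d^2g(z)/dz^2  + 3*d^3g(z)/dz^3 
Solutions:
 g(z) = C1 + C2*z + (C3*sin(sqrt(3)*z*sqrt(-9 + 4*sqrt(6))/6) + C4*cos(sqrt(3)*z*sqrt(-9 + 4*sqrt(6))/6))*exp(-sqrt(3)*z/2)


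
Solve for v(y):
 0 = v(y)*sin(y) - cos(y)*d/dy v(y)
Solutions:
 v(y) = C1/cos(y)


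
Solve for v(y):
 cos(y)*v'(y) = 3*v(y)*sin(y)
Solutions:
 v(y) = C1/cos(y)^3


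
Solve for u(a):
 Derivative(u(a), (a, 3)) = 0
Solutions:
 u(a) = C1 + C2*a + C3*a^2


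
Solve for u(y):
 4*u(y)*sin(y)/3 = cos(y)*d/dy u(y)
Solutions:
 u(y) = C1/cos(y)^(4/3)


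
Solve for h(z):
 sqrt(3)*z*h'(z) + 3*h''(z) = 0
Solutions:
 h(z) = C1 + C2*erf(sqrt(2)*3^(3/4)*z/6)


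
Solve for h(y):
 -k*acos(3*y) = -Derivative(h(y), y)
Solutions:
 h(y) = C1 + k*(y*acos(3*y) - sqrt(1 - 9*y^2)/3)


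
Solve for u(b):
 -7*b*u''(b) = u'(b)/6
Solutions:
 u(b) = C1 + C2*b^(41/42)


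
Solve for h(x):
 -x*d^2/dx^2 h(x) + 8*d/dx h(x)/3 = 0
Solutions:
 h(x) = C1 + C2*x^(11/3)


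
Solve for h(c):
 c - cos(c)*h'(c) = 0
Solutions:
 h(c) = C1 + Integral(c/cos(c), c)


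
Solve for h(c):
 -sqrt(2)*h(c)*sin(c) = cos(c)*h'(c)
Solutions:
 h(c) = C1*cos(c)^(sqrt(2))


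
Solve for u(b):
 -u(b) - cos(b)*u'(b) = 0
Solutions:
 u(b) = C1*sqrt(sin(b) - 1)/sqrt(sin(b) + 1)


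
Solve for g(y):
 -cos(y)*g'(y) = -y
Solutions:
 g(y) = C1 + Integral(y/cos(y), y)


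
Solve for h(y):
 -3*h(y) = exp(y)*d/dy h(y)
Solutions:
 h(y) = C1*exp(3*exp(-y))


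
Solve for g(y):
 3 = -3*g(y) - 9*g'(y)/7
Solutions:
 g(y) = C1*exp(-7*y/3) - 1


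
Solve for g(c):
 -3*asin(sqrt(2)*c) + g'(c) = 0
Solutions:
 g(c) = C1 + 3*c*asin(sqrt(2)*c) + 3*sqrt(2)*sqrt(1 - 2*c^2)/2


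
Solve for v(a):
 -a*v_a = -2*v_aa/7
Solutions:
 v(a) = C1 + C2*erfi(sqrt(7)*a/2)


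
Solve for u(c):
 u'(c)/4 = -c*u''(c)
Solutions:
 u(c) = C1 + C2*c^(3/4)


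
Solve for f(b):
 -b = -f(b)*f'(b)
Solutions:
 f(b) = -sqrt(C1 + b^2)
 f(b) = sqrt(C1 + b^2)


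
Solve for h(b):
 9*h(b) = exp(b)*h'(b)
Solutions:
 h(b) = C1*exp(-9*exp(-b))


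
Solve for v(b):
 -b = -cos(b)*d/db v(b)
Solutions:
 v(b) = C1 + Integral(b/cos(b), b)


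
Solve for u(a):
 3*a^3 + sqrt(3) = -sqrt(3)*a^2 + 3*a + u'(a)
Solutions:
 u(a) = C1 + 3*a^4/4 + sqrt(3)*a^3/3 - 3*a^2/2 + sqrt(3)*a


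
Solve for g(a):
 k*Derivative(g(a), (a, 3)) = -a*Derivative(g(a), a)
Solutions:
 g(a) = C1 + Integral(C2*airyai(a*(-1/k)^(1/3)) + C3*airybi(a*(-1/k)^(1/3)), a)


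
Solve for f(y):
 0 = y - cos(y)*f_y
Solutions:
 f(y) = C1 + Integral(y/cos(y), y)


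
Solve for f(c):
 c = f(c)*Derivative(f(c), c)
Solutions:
 f(c) = -sqrt(C1 + c^2)
 f(c) = sqrt(C1 + c^2)


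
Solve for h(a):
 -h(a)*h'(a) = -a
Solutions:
 h(a) = -sqrt(C1 + a^2)
 h(a) = sqrt(C1 + a^2)


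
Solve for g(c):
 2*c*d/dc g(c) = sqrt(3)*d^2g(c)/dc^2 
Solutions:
 g(c) = C1 + C2*erfi(3^(3/4)*c/3)


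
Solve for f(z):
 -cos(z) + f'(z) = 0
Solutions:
 f(z) = C1 + sin(z)


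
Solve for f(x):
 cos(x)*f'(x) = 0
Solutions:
 f(x) = C1


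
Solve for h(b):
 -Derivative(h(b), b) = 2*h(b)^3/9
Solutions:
 h(b) = -3*sqrt(2)*sqrt(-1/(C1 - 2*b))/2
 h(b) = 3*sqrt(2)*sqrt(-1/(C1 - 2*b))/2


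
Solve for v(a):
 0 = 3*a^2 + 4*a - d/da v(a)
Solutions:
 v(a) = C1 + a^3 + 2*a^2


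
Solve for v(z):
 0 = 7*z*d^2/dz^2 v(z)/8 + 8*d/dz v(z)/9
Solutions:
 v(z) = C1 + C2/z^(1/63)


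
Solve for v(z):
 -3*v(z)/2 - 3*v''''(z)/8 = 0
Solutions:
 v(z) = (C1*sin(z) + C2*cos(z))*exp(-z) + (C3*sin(z) + C4*cos(z))*exp(z)


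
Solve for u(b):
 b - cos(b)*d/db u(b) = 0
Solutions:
 u(b) = C1 + Integral(b/cos(b), b)


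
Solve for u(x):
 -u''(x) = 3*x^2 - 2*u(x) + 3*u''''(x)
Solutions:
 u(x) = C1*exp(-sqrt(6)*x/3) + C2*exp(sqrt(6)*x/3) + C3*sin(x) + C4*cos(x) + 3*x^2/2 + 3/2


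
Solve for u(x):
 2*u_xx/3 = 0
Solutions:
 u(x) = C1 + C2*x


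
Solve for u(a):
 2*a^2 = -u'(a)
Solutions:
 u(a) = C1 - 2*a^3/3


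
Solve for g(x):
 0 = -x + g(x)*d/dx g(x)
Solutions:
 g(x) = -sqrt(C1 + x^2)
 g(x) = sqrt(C1 + x^2)


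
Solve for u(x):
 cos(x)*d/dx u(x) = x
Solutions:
 u(x) = C1 + Integral(x/cos(x), x)


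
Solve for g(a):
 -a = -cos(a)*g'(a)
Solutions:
 g(a) = C1 + Integral(a/cos(a), a)


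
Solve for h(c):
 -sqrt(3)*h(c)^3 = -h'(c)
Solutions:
 h(c) = -sqrt(2)*sqrt(-1/(C1 + sqrt(3)*c))/2
 h(c) = sqrt(2)*sqrt(-1/(C1 + sqrt(3)*c))/2


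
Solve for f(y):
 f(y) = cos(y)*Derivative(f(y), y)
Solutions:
 f(y) = C1*sqrt(sin(y) + 1)/sqrt(sin(y) - 1)


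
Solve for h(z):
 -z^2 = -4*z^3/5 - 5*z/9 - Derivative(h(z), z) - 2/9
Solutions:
 h(z) = C1 - z^4/5 + z^3/3 - 5*z^2/18 - 2*z/9


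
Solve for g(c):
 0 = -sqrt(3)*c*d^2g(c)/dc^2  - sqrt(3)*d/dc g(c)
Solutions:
 g(c) = C1 + C2*log(c)


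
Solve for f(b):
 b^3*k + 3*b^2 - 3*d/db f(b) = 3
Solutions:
 f(b) = C1 + b^4*k/12 + b^3/3 - b


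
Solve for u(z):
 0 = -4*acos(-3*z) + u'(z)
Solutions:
 u(z) = C1 + 4*z*acos(-3*z) + 4*sqrt(1 - 9*z^2)/3


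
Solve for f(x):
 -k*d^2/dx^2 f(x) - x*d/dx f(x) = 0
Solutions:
 f(x) = C1 + C2*sqrt(k)*erf(sqrt(2)*x*sqrt(1/k)/2)


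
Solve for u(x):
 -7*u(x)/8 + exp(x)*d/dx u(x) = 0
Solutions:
 u(x) = C1*exp(-7*exp(-x)/8)


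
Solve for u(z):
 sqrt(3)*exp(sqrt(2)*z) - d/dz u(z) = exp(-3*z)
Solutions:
 u(z) = C1 + sqrt(6)*exp(sqrt(2)*z)/2 + exp(-3*z)/3


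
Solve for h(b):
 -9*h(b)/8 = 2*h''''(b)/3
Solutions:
 h(b) = (C1*sin(sqrt(2)*3^(3/4)*b/4) + C2*cos(sqrt(2)*3^(3/4)*b/4))*exp(-sqrt(2)*3^(3/4)*b/4) + (C3*sin(sqrt(2)*3^(3/4)*b/4) + C4*cos(sqrt(2)*3^(3/4)*b/4))*exp(sqrt(2)*3^(3/4)*b/4)


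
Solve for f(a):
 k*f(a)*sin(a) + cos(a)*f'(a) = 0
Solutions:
 f(a) = C1*exp(k*log(cos(a)))


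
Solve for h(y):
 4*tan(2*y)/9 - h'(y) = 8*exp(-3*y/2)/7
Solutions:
 h(y) = C1 + log(tan(2*y)^2 + 1)/9 + 16*exp(-3*y/2)/21


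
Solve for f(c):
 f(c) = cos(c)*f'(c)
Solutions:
 f(c) = C1*sqrt(sin(c) + 1)/sqrt(sin(c) - 1)


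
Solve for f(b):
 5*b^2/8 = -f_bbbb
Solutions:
 f(b) = C1 + C2*b + C3*b^2 + C4*b^3 - b^6/576


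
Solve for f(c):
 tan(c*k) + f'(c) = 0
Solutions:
 f(c) = C1 - Piecewise((-log(cos(c*k))/k, Ne(k, 0)), (0, True))


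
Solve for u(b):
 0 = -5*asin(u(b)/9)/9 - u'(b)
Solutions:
 Integral(1/asin(_y/9), (_y, u(b))) = C1 - 5*b/9


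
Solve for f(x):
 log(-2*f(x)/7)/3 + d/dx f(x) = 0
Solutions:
 3*Integral(1/(log(-_y) - log(7) + log(2)), (_y, f(x))) = C1 - x


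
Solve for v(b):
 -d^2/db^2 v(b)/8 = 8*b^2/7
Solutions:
 v(b) = C1 + C2*b - 16*b^4/21


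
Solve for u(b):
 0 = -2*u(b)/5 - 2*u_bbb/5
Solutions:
 u(b) = C3*exp(-b) + (C1*sin(sqrt(3)*b/2) + C2*cos(sqrt(3)*b/2))*exp(b/2)


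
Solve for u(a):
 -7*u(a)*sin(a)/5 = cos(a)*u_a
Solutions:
 u(a) = C1*cos(a)^(7/5)


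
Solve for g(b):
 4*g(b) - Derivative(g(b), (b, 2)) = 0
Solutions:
 g(b) = C1*exp(-2*b) + C2*exp(2*b)


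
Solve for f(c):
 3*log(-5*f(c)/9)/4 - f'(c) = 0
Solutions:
 -4*Integral(1/(log(-_y) - 2*log(3) + log(5)), (_y, f(c)))/3 = C1 - c


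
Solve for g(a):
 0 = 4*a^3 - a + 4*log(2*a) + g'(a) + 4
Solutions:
 g(a) = C1 - a^4 + a^2/2 - 4*a*log(a) - a*log(16)


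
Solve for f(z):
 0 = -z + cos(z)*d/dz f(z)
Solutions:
 f(z) = C1 + Integral(z/cos(z), z)


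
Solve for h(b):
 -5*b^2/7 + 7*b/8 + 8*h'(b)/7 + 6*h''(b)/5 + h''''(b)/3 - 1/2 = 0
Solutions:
 h(b) = C1 + C2*exp(b*(-7*175^(1/3)*6^(2/3)/(50 + sqrt(3970))^(1/3) + 1470^(1/3)*(50 + sqrt(3970))^(1/3))/70)*sin(3^(1/6)*b*(21*175^(1/3)*2^(2/3)/(50 + sqrt(3970))^(1/3) + 3^(2/3)*490^(1/3)*(50 + sqrt(3970))^(1/3))/70) + C3*exp(b*(-7*175^(1/3)*6^(2/3)/(50 + sqrt(3970))^(1/3) + 1470^(1/3)*(50 + sqrt(3970))^(1/3))/70)*cos(3^(1/6)*b*(21*175^(1/3)*2^(2/3)/(50 + sqrt(3970))^(1/3) + 3^(2/3)*490^(1/3)*(50 + sqrt(3970))^(1/3))/70) + C4*exp(-b*(-7*175^(1/3)*6^(2/3)/(50 + sqrt(3970))^(1/3) + 1470^(1/3)*(50 + sqrt(3970))^(1/3))/35) + 5*b^3/24 - 133*b^2/128 + 3353*b/1280


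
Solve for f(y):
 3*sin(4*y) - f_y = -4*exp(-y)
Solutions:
 f(y) = C1 - 3*cos(4*y)/4 - 4*exp(-y)


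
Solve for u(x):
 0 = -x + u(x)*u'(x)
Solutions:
 u(x) = -sqrt(C1 + x^2)
 u(x) = sqrt(C1 + x^2)


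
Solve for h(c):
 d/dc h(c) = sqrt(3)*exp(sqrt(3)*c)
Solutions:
 h(c) = C1 + exp(sqrt(3)*c)
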